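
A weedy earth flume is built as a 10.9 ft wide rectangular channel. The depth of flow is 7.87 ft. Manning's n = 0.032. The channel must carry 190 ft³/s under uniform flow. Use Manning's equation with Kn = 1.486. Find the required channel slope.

S = 0.000478

Flow area A = b·y = 10.9 × 7.87 = 85.78 ft². Wetted perimeter P = b + 2y = 10.9 + 2×7.87 = 26.64 ft.
Hydraulic radius R = A/P = 85.78/26.64 = 3.22 ft.
From Manning's equation, S = [nQ / (1.486 A R^(2/3))]² = [0.032 × 190 / (1.486 × 85.78 × 3.22^(2/3))]² = 0.000478.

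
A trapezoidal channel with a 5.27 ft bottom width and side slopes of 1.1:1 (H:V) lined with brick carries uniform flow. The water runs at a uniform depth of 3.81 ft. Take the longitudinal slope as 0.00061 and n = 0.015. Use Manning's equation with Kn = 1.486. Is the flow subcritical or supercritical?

subcritical

With bottom width b = 5.27 ft and side slope z = 1.1: A = (b + zy)y = (5.27 + 1.1×3.81)×3.81 = 36.05 ft²; P = b + 2y√(1+z²) = 5.27 + 2×3.81×1.487 = 16.6 ft.
Hydraulic radius R = A/P = 36.05/16.6 = 2.172 ft.
V = (1.486/n) R^(2/3) √S = (1.486/0.015) × 2.172^(2/3) × √0.00061 = 4.103 ft/s. Hydraulic depth D_h = A/T = 36.05/13.65 = 2.64 ft.
Froude number Fr = V/√(g·D_h) = 4.103/√(32.2×2.64) = 0.445, which is less than 1, so the flow is subcritical.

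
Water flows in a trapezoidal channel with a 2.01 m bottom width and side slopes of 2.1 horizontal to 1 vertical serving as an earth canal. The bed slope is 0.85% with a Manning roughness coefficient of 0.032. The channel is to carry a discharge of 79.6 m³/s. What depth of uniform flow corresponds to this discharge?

y_n = 2.76 m

Manning's equation rearranged: A R^(2/3) = nQ / (1·√S) = 0.032 × 79.6 / (√0.0085) = 27.63.
Try y = 3.04 m: A R^(2/3) = 34.61 — too large.
Try y = 2.18 m: A R^(2/3) = 16.05 — too small.
Try y = 2.76 m: A R^(2/3) = 27.61 — close enough.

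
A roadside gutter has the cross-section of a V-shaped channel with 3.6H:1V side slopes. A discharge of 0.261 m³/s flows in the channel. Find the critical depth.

At critical depth, Q² T / (g A³) = 1, i.e. A³/T = Q²/g = 0.261²/9.81 = 0.006944.
Trying y = 0.301 m: A³/T = 0.01601 — too large.
Trying y = 0.255 m: A³/T = 0.006987 — ≈ 0.006944.

y_c = 0.255 m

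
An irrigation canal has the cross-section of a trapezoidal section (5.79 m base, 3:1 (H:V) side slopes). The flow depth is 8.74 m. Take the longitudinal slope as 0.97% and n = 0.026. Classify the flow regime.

With bottom width b = 5.79 m and side slope z = 3: A = (b + zy)y = (5.79 + 3×8.74)×8.74 = 279.8 m²; P = b + 2y√(1+z²) = 5.79 + 2×8.74×3.162 = 61.07 m.
Hydraulic radius R = A/P = 279.8/61.07 = 4.581 m.
V = (1/n) R^(2/3) √S = (1/0.026) × 4.581^(2/3) × √0.0097 = 10.45 m/s. Hydraulic depth D_h = A/T = 279.8/58.23 = 4.805 m.
Froude number Fr = V/√(g·D_h) = 10.45/√(9.81×4.805) = 1.52, which is greater than 1, so the flow is supercritical.

supercritical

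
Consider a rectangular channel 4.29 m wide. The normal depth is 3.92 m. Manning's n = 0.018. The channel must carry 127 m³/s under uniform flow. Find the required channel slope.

Flow area A = b·y = 4.29 × 3.92 = 16.82 m². Wetted perimeter P = b + 2y = 4.29 + 2×3.92 = 12.13 m.
Hydraulic radius R = A/P = 16.82/12.13 = 1.386 m.
From Manning's equation, S = [nQ / (1 A R^(2/3))]² = [0.018 × 127 / (1 × 16.82 × 1.386^(2/3))]² = 0.012.

S = 0.012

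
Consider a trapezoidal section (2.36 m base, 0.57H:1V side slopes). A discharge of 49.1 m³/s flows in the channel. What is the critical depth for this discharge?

At critical depth, Q² T / (g A³) = 1, i.e. A³/T = Q²/g = 49.1²/9.81 = 245.8.
At y = 3.09 m: A³/T = 351.1 — high.
At y = 2.42 m: A³/T = 144.8 — low.
At y = 2.8 m: A³/T = 244.8 — ≈ 245.8.

y_c = 2.8 m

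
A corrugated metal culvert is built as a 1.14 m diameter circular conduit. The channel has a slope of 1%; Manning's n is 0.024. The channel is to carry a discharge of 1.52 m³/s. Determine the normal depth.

y_n = 0.789 m

Manning's equation rearranged: A R^(2/3) = nQ / (1·√S) = 0.024 × 1.52 / (√0.01) = 0.3648.
Try y = 0.935 m: A R^(2/3) = 0.4423 — too large.
Try y = 0.789 m: A R^(2/3) = 0.3646 — matches.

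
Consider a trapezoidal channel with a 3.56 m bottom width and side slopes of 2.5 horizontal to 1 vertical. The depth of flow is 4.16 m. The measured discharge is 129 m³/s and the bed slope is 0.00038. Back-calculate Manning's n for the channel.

With bottom width b = 3.56 m and side slope z = 2.5: A = (b + zy)y = (3.56 + 2.5×4.16)×4.16 = 58.07 m²; P = b + 2y√(1+z²) = 3.56 + 2×4.16×2.693 = 25.96 m.
Hydraulic radius R = A/P = 58.07/25.96 = 2.237 m.
Rearranging Manning's equation: n = (1/Q) A R^(2/3) S^(1/2) = (1/129) × 58.07 × 2.237^(2/3) × √0.00038 = 0.015.

n = 0.015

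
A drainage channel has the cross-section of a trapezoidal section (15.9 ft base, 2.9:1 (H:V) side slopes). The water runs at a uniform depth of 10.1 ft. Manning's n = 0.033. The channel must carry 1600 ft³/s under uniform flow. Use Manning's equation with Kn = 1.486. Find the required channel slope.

With bottom width b = 15.9 ft and side slope z = 2.9: A = (b + zy)y = (15.9 + 2.9×10.1)×10.1 = 456.4 ft²; P = b + 2y√(1+z²) = 15.9 + 2×10.1×3.068 = 77.86 ft.
Hydraulic radius R = A/P = 456.4/77.86 = 5.862 ft.
From Manning's equation, S = [nQ / (1.486 A R^(2/3))]² = [0.033 × 1600 / (1.486 × 456.4 × 5.862^(2/3))]² = 0.000573.

S = 0.000573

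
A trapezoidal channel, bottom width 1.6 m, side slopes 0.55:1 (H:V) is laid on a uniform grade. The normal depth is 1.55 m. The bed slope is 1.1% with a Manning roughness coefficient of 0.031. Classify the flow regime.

subcritical

With bottom width b = 1.6 m and side slope z = 0.55: A = (b + zy)y = (1.6 + 0.55×1.55)×1.55 = 3.801 m²; P = b + 2y√(1+z²) = 1.6 + 2×1.55×1.141 = 5.138 m.
Hydraulic radius R = A/P = 3.801/5.138 = 0.7399 m.
V = (1/n) R^(2/3) √S = (1/0.031) × 0.7399^(2/3) × √0.011 = 2.768 m/s. Hydraulic depth D_h = A/T = 3.801/3.305 = 1.15 m.
Froude number Fr = V/√(g·D_h) = 2.768/√(9.81×1.15) = 0.824, which is less than 1, so the flow is subcritical.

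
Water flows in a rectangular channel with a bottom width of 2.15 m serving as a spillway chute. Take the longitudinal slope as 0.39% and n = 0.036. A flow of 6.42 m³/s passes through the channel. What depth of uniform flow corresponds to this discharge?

Manning's equation rearranged: A R^(2/3) = nQ / (1·√S) = 0.036 × 6.42 / (√0.0039) = 3.701.
Trying y = 2.5 m: A R^(2/3) = 4.444 — high.
Trying y = 1.82 m: A R^(2/3) = 3.013 — low.
Trying y = 2.15 m: A R^(2/3) = 3.702 — matches.

y_n = 2.15 m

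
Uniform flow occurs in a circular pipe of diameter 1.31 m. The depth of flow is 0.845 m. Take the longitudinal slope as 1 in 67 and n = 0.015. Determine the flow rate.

Q = 3.9 m³/s

For a circular section of diameter D = 1.31 m at depth y = 0.845 m, the central angle is θ = 2 arccos(1 − 2y/D) = 3.73 rad. Then A = (D²/8)(θ − sin θ) = 0.9193 m² and P = Dθ/2 = 2.443 m.
Hydraulic radius R = A/P = 0.9193/2.443 = 0.3762 m.
Manning's equation: Q = (1/n) A R^(2/3) S^(1/2) = (1/0.015) × 0.9193 × 0.3762^(2/3) × 0.01493^(1/2) = 3.9 m³/s.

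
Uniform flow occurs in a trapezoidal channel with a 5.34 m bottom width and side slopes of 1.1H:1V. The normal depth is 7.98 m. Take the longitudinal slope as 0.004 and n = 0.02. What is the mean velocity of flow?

V = 7.8 m/s

With bottom width b = 5.34 m and side slope z = 1.1: A = (b + zy)y = (5.34 + 1.1×7.98)×7.98 = 112.7 m²; P = b + 2y√(1+z²) = 5.34 + 2×7.98×1.487 = 29.07 m.
Hydraulic radius R = A/P = 112.7/29.07 = 3.876 m.
From Manning's equation, V = (1/n) R^(2/3) S^(1/2) = (1/0.02) × 3.876^(2/3) × 0.004^(1/2) = 7.8 m/s.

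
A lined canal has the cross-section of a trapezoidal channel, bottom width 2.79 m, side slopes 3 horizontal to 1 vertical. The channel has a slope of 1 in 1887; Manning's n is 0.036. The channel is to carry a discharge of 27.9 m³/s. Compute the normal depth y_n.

Manning's equation rearranged: A R^(2/3) = nQ / (1·√S) = 0.036 × 27.9 / (√0.0005299) = 43.63.
Try y = 3.12 m: A R^(2/3) = 53.64 — high.
Try y = 2.2 m: A R^(2/3) = 23.8 — low.
Try y = 2.86 m: A R^(2/3) = 43.69 — ≈ 43.63.

y_n = 2.86 m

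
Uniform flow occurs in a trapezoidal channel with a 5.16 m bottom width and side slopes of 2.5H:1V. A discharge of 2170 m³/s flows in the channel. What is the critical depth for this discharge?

At critical depth, Q² T / (g A³) = 1, i.e. A³/T = Q²/g = 2170²/9.81 = 480000.
At y = 8.88 m: A³/T = 289400 — short.
At y = 11.7 m: A³/T = 1025000 — over.
At y = 9.92 m: A³/T = 479400 — matches.

y_c = 9.92 m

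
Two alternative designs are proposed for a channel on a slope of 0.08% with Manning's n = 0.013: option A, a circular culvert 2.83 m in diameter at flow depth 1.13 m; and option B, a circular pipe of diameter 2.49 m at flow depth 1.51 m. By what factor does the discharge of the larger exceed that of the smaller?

1.45

Channel A: For a circular section of diameter D = 2.83 m at depth y = 1.13 m, the central angle is θ = 2 arccos(1 − 2y/D) = 2.736 rad. Then A = (D²/8)(θ − sin θ) = 2.344 m² and P = Dθ/2 = 3.871 m. Hydraulic radius R = A/P = 2.344/3.871 = 0.6055 m. Q_A = (1/0.013)·2.344·0.6055^(2/3)·√0.0008 = 3.65 m³/s.
Channel B: For a circular section of diameter D = 2.49 m at depth y = 1.51 m, the central angle is θ = 2 arccos(1 − 2y/D) = 3.571 rad. Then A = (D²/8)(θ − sin θ) = 3.09 m² and P = Dθ/2 = 4.445 m. Hydraulic radius R = A/P = 3.09/4.445 = 0.695 m. Q_B = (1/0.013)·3.09·0.695^(2/3)·√0.0008 = 5.274 m³/s.
The larger discharge is 5.274 m³/s and the smaller is 3.65 m³/s; the ratio is 1.45.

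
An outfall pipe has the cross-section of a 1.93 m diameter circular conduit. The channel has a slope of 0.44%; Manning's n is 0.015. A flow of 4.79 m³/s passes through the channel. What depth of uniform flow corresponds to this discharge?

y_n = 1.08 m

Manning's equation rearranged: A R^(2/3) = nQ / (1·√S) = 0.015 × 4.79 / (√0.0044) = 1.083.
Trying y = 0.857 m: A R^(2/3) = 0.7321 — low.
Trying y = 1.08 m: A R^(2/3) = 1.084 — ≈ 1.083.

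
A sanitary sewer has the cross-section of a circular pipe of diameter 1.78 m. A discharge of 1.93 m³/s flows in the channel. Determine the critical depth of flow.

y_c = 0.677 m

At critical depth, Q² T / (g A³) = 1, i.e. A³/T = Q²/g = 1.93²/9.81 = 0.3797.
Trying y = 0.54 m: A³/T = 0.1584 — low.
Trying y = 0.677 m: A³/T = 0.3794 — matches.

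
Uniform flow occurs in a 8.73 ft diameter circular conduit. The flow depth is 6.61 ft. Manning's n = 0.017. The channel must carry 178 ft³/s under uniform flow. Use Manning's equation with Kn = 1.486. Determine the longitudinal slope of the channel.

S = 0.000481

For a circular section of diameter D = 8.73 ft at depth y = 6.61 ft, the central angle is θ = 2 arccos(1 − 2y/D) = 4.222 rad. Then A = (D²/8)(θ − sin θ) = 48.63 ft² and P = Dθ/2 = 18.43 ft.
Hydraulic radius R = A/P = 48.63/18.43 = 2.639 ft.
From Manning's equation, S = [nQ / (1.486 A R^(2/3))]² = [0.017 × 178 / (1.486 × 48.63 × 2.639^(2/3))]² = 0.000481.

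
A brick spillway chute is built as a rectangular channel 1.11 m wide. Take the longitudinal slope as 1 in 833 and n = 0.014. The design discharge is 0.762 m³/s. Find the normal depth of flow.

Manning's equation rearranged: A R^(2/3) = nQ / (1·√S) = 0.014 × 0.762 / (√0.0012) = 0.3079.
Try y = 0.51 m: A R^(2/3) = 0.234 — too small.
Try y = 0.744 m: A R^(2/3) = 0.3847 — too large.
Try y = 0.627 m: A R^(2/3) = 0.308 — matches.

y_n = 0.627 m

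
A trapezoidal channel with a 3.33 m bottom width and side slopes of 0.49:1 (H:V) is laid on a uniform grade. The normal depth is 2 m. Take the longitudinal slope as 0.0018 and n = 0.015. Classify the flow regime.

With bottom width b = 3.33 m and side slope z = 0.49: A = (b + zy)y = (3.33 + 0.49×2)×2 = 8.62 m²; P = b + 2y√(1+z²) = 3.33 + 2×2×1.114 = 7.784 m.
Hydraulic radius R = A/P = 8.62/7.784 = 1.107 m.
V = (1/n) R^(2/3) √S = (1/0.015) × 1.107^(2/3) × √0.0018 = 3.027 m/s. Hydraulic depth D_h = A/T = 8.62/5.29 = 1.629 m.
Froude number Fr = V/√(g·D_h) = 3.027/√(9.81×1.629) = 0.757, which is less than 1, so the flow is subcritical.

subcritical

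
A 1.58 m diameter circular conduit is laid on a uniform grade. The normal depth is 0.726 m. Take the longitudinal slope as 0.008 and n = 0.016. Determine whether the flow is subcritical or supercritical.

For a circular section of diameter D = 1.58 m at depth y = 0.726 m, the central angle is θ = 2 arccos(1 − 2y/D) = 2.979 rad. Then A = (D²/8)(θ − sin θ) = 0.8793 m² and P = Dθ/2 = 2.354 m.
Hydraulic radius R = A/P = 0.8793/2.354 = 0.3736 m.
V = (1/n) R^(2/3) √S = (1/0.016) × 0.3736^(2/3) × √0.008 = 2.9 m/s. Hydraulic depth D_h = A/T = 0.8793/1.575 = 0.5584 m.
Froude number Fr = V/√(g·D_h) = 2.9/√(9.81×0.5584) = 1.24, which is greater than 1, so the flow is supercritical.

supercritical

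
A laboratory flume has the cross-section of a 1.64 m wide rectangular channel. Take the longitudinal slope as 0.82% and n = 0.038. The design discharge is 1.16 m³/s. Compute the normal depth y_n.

y_n = 0.601 m

Manning's equation rearranged: A R^(2/3) = nQ / (1·√S) = 0.038 × 1.16 / (√0.0082) = 0.4868.
Trying y = 0.493 m: A R^(2/3) = 0.3687 — low.
Trying y = 0.684 m: A R^(2/3) = 0.5812 — high.
Trying y = 0.601 m: A R^(2/3) = 0.4865 — close enough.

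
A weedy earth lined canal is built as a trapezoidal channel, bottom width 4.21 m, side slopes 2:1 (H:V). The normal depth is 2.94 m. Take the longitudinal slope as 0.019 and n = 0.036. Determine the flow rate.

With bottom width b = 4.21 m and side slope z = 2: A = (b + zy)y = (4.21 + 2×2.94)×2.94 = 29.66 m²; P = b + 2y√(1+z²) = 4.21 + 2×2.94×2.236 = 17.36 m.
Hydraulic radius R = A/P = 29.66/17.36 = 1.709 m.
Manning's equation: Q = (1/n) A R^(2/3) S^(1/2) = (1/0.036) × 29.66 × 1.709^(2/3) × 0.019^(1/2) = 162 m³/s.

Q = 162 m³/s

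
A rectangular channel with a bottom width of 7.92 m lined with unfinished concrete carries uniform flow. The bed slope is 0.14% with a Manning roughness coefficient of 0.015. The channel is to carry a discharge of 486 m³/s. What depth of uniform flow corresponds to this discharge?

y_n = 11.9 m

Manning's equation rearranged: A R^(2/3) = nQ / (1·√S) = 0.015 × 486 / (√0.0014) = 194.8.
Try y = 9.89 m: A R^(2/3) = 156.6 — low.
Try y = 15.2 m: A R^(2/3) = 258.2 — high.
Try y = 11.9 m: A R^(2/3) = 194.8 — close enough.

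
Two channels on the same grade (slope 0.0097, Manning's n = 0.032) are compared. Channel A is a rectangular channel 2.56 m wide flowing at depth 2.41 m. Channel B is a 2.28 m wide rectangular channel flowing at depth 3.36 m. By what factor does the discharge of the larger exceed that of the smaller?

Channel A: Flow area A = b·y = 2.56 × 2.41 = 6.17 m². Wetted perimeter P = b + 2y = 2.56 + 2×2.41 = 7.38 m. Hydraulic radius R = A/P = 6.17/7.38 = 0.836 m. Q_A = (1/0.032)·6.17·0.836^(2/3)·√0.0097 = 16.85 m³/s.
Channel B: Flow area A = b·y = 2.28 × 3.36 = 7.661 m². Wetted perimeter P = b + 2y = 2.28 + 2×3.36 = 9 m. Hydraulic radius R = A/P = 7.661/9 = 0.8512 m. Q_B = (1/0.032)·7.661·0.8512^(2/3)·√0.0097 = 21.18 m³/s.
The larger discharge is 21.18 m³/s and the smaller is 16.85 m³/s; the ratio is 1.26.

1.26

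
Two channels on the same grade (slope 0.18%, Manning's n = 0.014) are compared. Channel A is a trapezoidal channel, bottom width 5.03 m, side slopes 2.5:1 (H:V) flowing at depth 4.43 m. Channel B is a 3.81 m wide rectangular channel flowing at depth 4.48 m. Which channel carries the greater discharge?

Channel A: With bottom width b = 5.03 m and side slope z = 2.5: A = (b + zy)y = (5.03 + 2.5×4.43)×4.43 = 71.35 m²; P = b + 2y√(1+z²) = 5.03 + 2×4.43×2.693 = 28.89 m. Hydraulic radius R = A/P = 71.35/28.89 = 2.47 m. Q_A = (1/0.014)·71.35·2.47^(2/3)·√0.0018 = 395.1 m³/s.
Channel B: Flow area A = b·y = 3.81 × 4.48 = 17.07 m². Wetted perimeter P = b + 2y = 3.81 + 2×4.48 = 12.77 m. Hydraulic radius R = A/P = 17.07/12.77 = 1.337 m. Q_B = (1/0.014)·17.07·1.337^(2/3)·√0.0018 = 62.77 m³/s.
Q_A = 395.1 m³/s vs Q_B = 62.77 m³/s, so channel A carries more.

channel A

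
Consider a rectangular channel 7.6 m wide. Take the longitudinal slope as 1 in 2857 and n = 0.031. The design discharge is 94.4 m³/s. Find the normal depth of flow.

Manning's equation rearranged: A R^(2/3) = nQ / (1·√S) = 0.031 × 94.4 / (√0.00035) = 156.4.
Try y = 11.6 m: A R^(2/3) = 177.7 — high.
Try y = 7.45 m: A R^(2/3) = 104.8 — low.
Try y = 10.4 m: A R^(2/3) = 156.4 — matches.

y_n = 10.4 m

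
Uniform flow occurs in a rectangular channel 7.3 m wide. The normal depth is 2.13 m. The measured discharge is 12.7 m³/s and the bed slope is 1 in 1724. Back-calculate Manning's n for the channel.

Flow area A = b·y = 7.3 × 2.13 = 15.55 m². Wetted perimeter P = b + 2y = 7.3 + 2×2.13 = 11.56 m.
Hydraulic radius R = A/P = 15.55/11.56 = 1.345 m.
Rearranging Manning's equation: n = (1/Q) A R^(2/3) S^(1/2) = (1/12.7) × 15.55 × 1.345^(2/3) × √0.00058 = 0.0359.

n = 0.0359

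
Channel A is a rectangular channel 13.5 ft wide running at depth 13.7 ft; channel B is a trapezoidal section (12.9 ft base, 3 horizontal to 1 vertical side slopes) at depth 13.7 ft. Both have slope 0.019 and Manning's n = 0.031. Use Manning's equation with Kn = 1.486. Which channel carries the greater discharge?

Channel A: Flow area A = b·y = 13.5 × 13.7 = 184.9 ft². Wetted perimeter P = b + 2y = 13.5 + 2×13.7 = 40.9 ft. Hydraulic radius R = A/P = 184.9/40.9 = 4.522 ft. Q_A = (1.486/0.031)·184.9·4.522^(2/3)·√0.019 = 3342 ft³/s.
Channel B: With bottom width b = 12.9 ft and side slope z = 3: A = (b + zy)y = (12.9 + 3×13.7)×13.7 = 739.8 ft²; P = b + 2y√(1+z²) = 12.9 + 2×13.7×3.162 = 99.55 ft. Hydraulic radius R = A/P = 739.8/99.55 = 7.432 ft. Q_B = (1.486/0.031)·739.8·7.432^(2/3)·√0.019 = 18620 ft³/s.
Q_A = 3342 ft³/s vs Q_B = 18620 ft³/s, so channel B carries more.

channel B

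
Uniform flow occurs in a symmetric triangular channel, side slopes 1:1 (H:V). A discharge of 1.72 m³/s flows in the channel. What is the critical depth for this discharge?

At critical depth, Q² T / (g A³) = 1, i.e. A³/T = Q²/g = 1.72²/9.81 = 0.3016.
At y = 0.645 m: A³/T = 0.05582 — short.
At y = 1.03 m: A³/T = 0.5796 — over.
At y = 0.904 m: A³/T = 0.3019 — close enough.

y_c = 0.904 m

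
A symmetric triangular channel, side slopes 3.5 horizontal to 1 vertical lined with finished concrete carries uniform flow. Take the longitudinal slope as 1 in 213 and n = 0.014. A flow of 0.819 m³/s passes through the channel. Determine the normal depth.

y_n = 0.384 m

Manning's equation rearranged: A R^(2/3) = nQ / (1·√S) = 0.014 × 0.819 / (√0.004695) = 0.1673.
At y = 0.455 m: A R^(2/3) = 0.2631 — too large.
At y = 0.345 m: A R^(2/3) = 0.1258 — too small.
At y = 0.384 m: A R^(2/3) = 0.1673 — ≈ 0.1673.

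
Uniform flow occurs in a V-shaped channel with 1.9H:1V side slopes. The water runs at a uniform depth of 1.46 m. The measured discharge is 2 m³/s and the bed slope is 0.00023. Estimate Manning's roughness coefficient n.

For a triangular section with side slope z = 1.9: A = zy² = 1.9×1.46² = 4.05 m²; P = 2y√(1+z²) = 2×1.46×2.147 = 6.27 m.
Hydraulic radius R = A/P = 4.05/6.27 = 0.646 m.
Rearranging Manning's equation: n = (1/Q) A R^(2/3) S^(1/2) = (1/2) × 4.05 × 0.646^(2/3) × √0.00023 = 0.0229.

n = 0.0229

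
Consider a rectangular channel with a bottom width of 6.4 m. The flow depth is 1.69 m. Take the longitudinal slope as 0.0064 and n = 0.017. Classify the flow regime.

supercritical

Flow area A = b·y = 6.4 × 1.69 = 10.82 m². Wetted perimeter P = b + 2y = 6.4 + 2×1.69 = 9.78 m.
Hydraulic radius R = A/P = 10.82/9.78 = 1.106 m.
V = (1/n) R^(2/3) √S = (1/0.017) × 1.106^(2/3) × √0.0064 = 5.033 m/s. Hydraulic depth D_h = A/T = 10.82/6.4 = 1.69 m.
Froude number Fr = V/√(g·D_h) = 5.033/√(9.81×1.69) = 1.24, which is greater than 1, so the flow is supercritical.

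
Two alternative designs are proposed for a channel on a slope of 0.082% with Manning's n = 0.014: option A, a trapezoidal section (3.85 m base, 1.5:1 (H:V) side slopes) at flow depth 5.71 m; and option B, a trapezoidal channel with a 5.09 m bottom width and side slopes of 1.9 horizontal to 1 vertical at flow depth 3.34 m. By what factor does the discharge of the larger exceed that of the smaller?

2.41

Channel A: With bottom width b = 3.85 m and side slope z = 1.5: A = (b + zy)y = (3.85 + 1.5×5.71)×5.71 = 70.89 m²; P = b + 2y√(1+z²) = 3.85 + 2×5.71×1.803 = 24.44 m. Hydraulic radius R = A/P = 70.89/24.44 = 2.901 m. Q_A = (1/0.014)·70.89·2.901^(2/3)·√0.00082 = 294.9 m³/s.
Channel B: With bottom width b = 5.09 m and side slope z = 1.9: A = (b + zy)y = (5.09 + 1.9×3.34)×3.34 = 38.2 m²; P = b + 2y√(1+z²) = 5.09 + 2×3.34×2.147 = 19.43 m. Hydraulic radius R = A/P = 38.2/19.43 = 1.966 m. Q_B = (1/0.014)·38.2·1.966^(2/3)·√0.00082 = 122.6 m³/s.
The larger discharge is 294.9 m³/s and the smaller is 122.6 m³/s; the ratio is 2.41.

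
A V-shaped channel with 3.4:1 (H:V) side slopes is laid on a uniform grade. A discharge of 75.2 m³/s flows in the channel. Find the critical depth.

At critical depth, Q² T / (g A³) = 1, i.e. A³/T = Q²/g = 75.2²/9.81 = 576.5.
Try y = 1.94 m: A³/T = 158.8 — too small.
Try y = 3.1 m: A³/T = 1655 — too large.
Try y = 2.51 m: A³/T = 575.8 — close enough.

y_c = 2.51 m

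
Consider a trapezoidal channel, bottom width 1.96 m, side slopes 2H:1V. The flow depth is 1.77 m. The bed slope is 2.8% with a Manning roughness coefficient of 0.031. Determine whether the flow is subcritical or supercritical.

With bottom width b = 1.96 m and side slope z = 2: A = (b + zy)y = (1.96 + 2×1.77)×1.77 = 9.735 m²; P = b + 2y√(1+z²) = 1.96 + 2×1.77×2.236 = 9.876 m.
Hydraulic radius R = A/P = 9.735/9.876 = 0.9858 m.
V = (1/n) R^(2/3) √S = (1/0.031) × 0.9858^(2/3) × √0.028 = 5.346 m/s. Hydraulic depth D_h = A/T = 9.735/9.04 = 1.077 m.
Froude number Fr = V/√(g·D_h) = 5.346/√(9.81×1.077) = 1.64, which is greater than 1, so the flow is supercritical.

supercritical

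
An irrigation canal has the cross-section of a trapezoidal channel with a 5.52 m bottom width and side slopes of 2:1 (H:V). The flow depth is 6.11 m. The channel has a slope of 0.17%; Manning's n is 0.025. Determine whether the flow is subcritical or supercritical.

With bottom width b = 5.52 m and side slope z = 2: A = (b + zy)y = (5.52 + 2×6.11)×6.11 = 108.4 m²; P = b + 2y√(1+z²) = 5.52 + 2×6.11×2.236 = 32.84 m.
Hydraulic radius R = A/P = 108.4/32.84 = 3.3 m.
V = (1/n) R^(2/3) √S = (1/0.025) × 3.3^(2/3) × √0.0017 = 3.656 m/s. Hydraulic depth D_h = A/T = 108.4/29.96 = 3.618 m.
Froude number Fr = V/√(g·D_h) = 3.656/√(9.81×3.618) = 0.614, which is less than 1, so the flow is subcritical.

subcritical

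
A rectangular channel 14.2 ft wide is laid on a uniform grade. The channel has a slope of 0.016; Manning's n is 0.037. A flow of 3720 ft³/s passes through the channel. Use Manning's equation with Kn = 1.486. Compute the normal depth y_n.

Manning's equation rearranged: A R^(2/3) = nQ / (1.486·√S) = 0.037 × 3720 / (1.486 × √0.016) = 732.3.
At y = 13.6 ft: A R^(2/3) = 539.2 — low.
At y = 20.7 ft: A R^(2/3) = 892 — high.
At y = 17.5 ft: A R^(2/3) = 731.5 — close enough.

y_n = 17.5 ft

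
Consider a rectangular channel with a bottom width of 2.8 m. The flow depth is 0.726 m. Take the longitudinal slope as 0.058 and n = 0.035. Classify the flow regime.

Flow area A = b·y = 2.8 × 0.726 = 2.033 m². Wetted perimeter P = b + 2y = 2.8 + 2×0.726 = 4.252 m.
Hydraulic radius R = A/P = 2.033/4.252 = 0.4781 m.
V = (1/n) R^(2/3) √S = (1/0.035) × 0.4781^(2/3) × √0.058 = 4.207 m/s. Hydraulic depth D_h = A/T = 2.033/2.8 = 0.726 m.
Froude number Fr = V/√(g·D_h) = 4.207/√(9.81×0.726) = 1.58, which is greater than 1, so the flow is supercritical.

supercritical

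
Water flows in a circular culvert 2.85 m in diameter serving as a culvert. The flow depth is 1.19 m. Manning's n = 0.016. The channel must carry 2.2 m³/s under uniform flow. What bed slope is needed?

S = 0.00036

For a circular section of diameter D = 2.85 m at depth y = 1.19 m, the central angle is θ = 2 arccos(1 − 2y/D) = 2.81 rad. Then A = (D²/8)(θ − sin θ) = 2.523 m² and P = Dθ/2 = 4.005 m.
Hydraulic radius R = A/P = 2.523/4.005 = 0.63 m.
From Manning's equation, S = [nQ / (1 A R^(2/3))]² = [0.016 × 2.2 / (1 × 2.523 × 0.63^(2/3))]² = 0.00036.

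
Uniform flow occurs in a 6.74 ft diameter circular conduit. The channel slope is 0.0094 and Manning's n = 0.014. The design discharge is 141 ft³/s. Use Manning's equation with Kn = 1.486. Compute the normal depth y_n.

y_n = 2.4 ft

Manning's equation rearranged: A R^(2/3) = nQ / (1.486·√S) = 0.014 × 141 / (1.486 × √0.0094) = 13.7.
Try y = 2.08 ft: A R^(2/3) = 10.45 — too small.
Try y = 3 ft: A R^(2/3) = 20.64 — too large.
Try y = 2.4 ft: A R^(2/3) = 13.72 — close enough.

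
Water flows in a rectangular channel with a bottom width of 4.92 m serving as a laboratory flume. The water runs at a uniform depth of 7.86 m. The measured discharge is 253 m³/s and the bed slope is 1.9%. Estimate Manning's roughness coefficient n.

n = 0.032

Flow area A = b·y = 4.92 × 7.86 = 38.67 m². Wetted perimeter P = b + 2y = 4.92 + 2×7.86 = 20.64 m.
Hydraulic radius R = A/P = 38.67/20.64 = 1.874 m.
Rearranging Manning's equation: n = (1/Q) A R^(2/3) S^(1/2) = (1/253) × 38.67 × 1.874^(2/3) × √0.019 = 0.032.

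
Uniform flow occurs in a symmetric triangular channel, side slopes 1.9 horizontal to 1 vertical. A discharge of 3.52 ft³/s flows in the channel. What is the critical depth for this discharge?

y_c = 0.734 ft

At critical depth, Q² T / (g A³) = 1, i.e. A³/T = Q²/g = 3.52²/32.2 = 0.3848.
Trying y = 0.8 ft: A³/T = 0.5915 — high.
Trying y = 0.734 ft: A³/T = 0.3846 — matches.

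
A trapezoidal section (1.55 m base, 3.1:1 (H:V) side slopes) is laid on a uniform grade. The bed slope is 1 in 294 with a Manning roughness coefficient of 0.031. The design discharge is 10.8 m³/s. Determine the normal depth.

y_n = 1.29 m

Manning's equation rearranged: A R^(2/3) = nQ / (1·√S) = 0.031 × 10.8 / (√0.003401) = 5.741.
At y = 1.03 m: A R^(2/3) = 3.442 — low.
At y = 1.62 m: A R^(2/3) = 9.774 — high.
At y = 1.29 m: A R^(2/3) = 5.746 — close enough.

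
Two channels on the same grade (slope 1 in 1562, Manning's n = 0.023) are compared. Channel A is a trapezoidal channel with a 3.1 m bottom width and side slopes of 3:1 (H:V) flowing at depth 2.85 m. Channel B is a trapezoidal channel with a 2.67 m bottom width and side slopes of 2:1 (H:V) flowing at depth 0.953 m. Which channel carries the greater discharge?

channel A

Channel A: With bottom width b = 3.1 m and side slope z = 3: A = (b + zy)y = (3.1 + 3×2.85)×2.85 = 33.2 m²; P = b + 2y√(1+z²) = 3.1 + 2×2.85×3.162 = 21.12 m. Hydraulic radius R = A/P = 33.2/21.12 = 1.572 m. Q_A = (1/0.023)·33.2·1.572^(2/3)·√0.0006402 = 49.38 m³/s.
Channel B: With bottom width b = 2.67 m and side slope z = 2: A = (b + zy)y = (2.67 + 2×0.953)×0.953 = 4.361 m²; P = b + 2y√(1+z²) = 2.67 + 2×0.953×2.236 = 6.932 m. Hydraulic radius R = A/P = 4.361/6.932 = 0.6291 m. Q_B = (1/0.023)·4.361·0.6291^(2/3)·√0.0006402 = 3.522 m³/s.
Q_A = 49.38 m³/s vs Q_B = 3.522 m³/s, so channel A carries more.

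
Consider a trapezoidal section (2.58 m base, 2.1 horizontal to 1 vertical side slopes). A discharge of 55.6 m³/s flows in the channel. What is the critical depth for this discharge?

y_c = 2.17 m

At critical depth, Q² T / (g A³) = 1, i.e. A³/T = Q²/g = 55.6²/9.81 = 315.1.
Trying y = 2.48 m: A³/T = 554.4 — too large.
Trying y = 1.51 m: A³/T = 73.4 — too small.
Trying y = 2.17 m: A³/T = 317.7 — close enough.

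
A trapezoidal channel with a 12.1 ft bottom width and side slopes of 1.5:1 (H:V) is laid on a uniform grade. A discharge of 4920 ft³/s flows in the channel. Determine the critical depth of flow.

At critical depth, Q² T / (g A³) = 1, i.e. A³/T = Q²/g = 4920²/32.2 = 751800.
Trying y = 12.7 ft: A³/T = 1233000 — high.
Trying y = 11.2 ft: A³/T = 742000 — matches.

y_c = 11.2 ft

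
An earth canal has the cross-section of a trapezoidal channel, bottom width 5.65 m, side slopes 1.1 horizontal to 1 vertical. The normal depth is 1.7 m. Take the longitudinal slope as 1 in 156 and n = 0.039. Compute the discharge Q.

Q = 29.5 m³/s

With bottom width b = 5.65 m and side slope z = 1.1: A = (b + zy)y = (5.65 + 1.1×1.7)×1.7 = 12.78 m²; P = b + 2y√(1+z²) = 5.65 + 2×1.7×1.487 = 10.7 m.
Hydraulic radius R = A/P = 12.78/10.7 = 1.194 m.
Manning's equation: Q = (1/n) A R^(2/3) S^(1/2) = (1/0.039) × 12.78 × 1.194^(2/3) × 0.00641^(1/2) = 29.5 m³/s.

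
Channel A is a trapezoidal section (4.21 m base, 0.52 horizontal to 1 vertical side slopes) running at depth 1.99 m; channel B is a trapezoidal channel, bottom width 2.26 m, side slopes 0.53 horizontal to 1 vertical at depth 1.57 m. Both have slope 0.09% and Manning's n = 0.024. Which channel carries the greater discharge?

channel A

Channel A: With bottom width b = 4.21 m and side slope z = 0.52: A = (b + zy)y = (4.21 + 0.52×1.99)×1.99 = 10.44 m²; P = b + 2y√(1+z²) = 4.21 + 2×1.99×1.127 = 8.696 m. Hydraulic radius R = A/P = 10.44/8.696 = 1.2 m. Q_A = (1/0.024)·10.44·1.2^(2/3)·√0.0009 = 14.73 m³/s.
Channel B: With bottom width b = 2.26 m and side slope z = 0.53: A = (b + zy)y = (2.26 + 0.53×1.57)×1.57 = 4.855 m²; P = b + 2y√(1+z²) = 2.26 + 2×1.57×1.132 = 5.814 m. Hydraulic radius R = A/P = 4.855/5.814 = 0.835 m. Q_B = (1/0.024)·4.855·0.835^(2/3)·√0.0009 = 5.381 m³/s.
Q_A = 14.73 m³/s vs Q_B = 5.381 m³/s, so channel A carries more.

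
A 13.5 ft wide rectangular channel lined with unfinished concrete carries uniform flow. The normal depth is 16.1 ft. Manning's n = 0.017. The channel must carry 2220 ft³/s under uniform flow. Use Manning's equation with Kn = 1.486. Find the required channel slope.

Flow area A = b·y = 13.5 × 16.1 = 217.4 ft². Wetted perimeter P = b + 2y = 13.5 + 2×16.1 = 45.7 ft.
Hydraulic radius R = A/P = 217.4/45.7 = 4.756 ft.
From Manning's equation, S = [nQ / (1.486 A R^(2/3))]² = [0.017 × 2220 / (1.486 × 217.4 × 4.756^(2/3))]² = 0.00171.

S = 0.00171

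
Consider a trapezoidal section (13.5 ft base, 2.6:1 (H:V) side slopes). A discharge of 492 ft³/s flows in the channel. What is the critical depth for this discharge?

y_c = 2.85 ft

At critical depth, Q² T / (g A³) = 1, i.e. A³/T = Q²/g = 492²/32.2 = 7518.
Try y = 2.1 ft: A³/T = 2585 — too small.
Try y = 3.22 ft: A³/T = 11550 — too large.
Try y = 2.85 ft: A³/T = 7473 — matches.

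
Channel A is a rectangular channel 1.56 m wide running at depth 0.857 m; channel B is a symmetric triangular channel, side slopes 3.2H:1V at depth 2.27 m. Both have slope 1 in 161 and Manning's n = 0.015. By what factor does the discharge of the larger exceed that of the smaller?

23.6

Channel A: Flow area A = b·y = 1.56 × 0.857 = 1.337 m². Wetted perimeter P = b + 2y = 1.56 + 2×0.857 = 3.274 m. Hydraulic radius R = A/P = 1.337/3.274 = 0.4083 m. Q_A = (1/0.015)·1.337·0.4083^(2/3)·√0.006211 = 3.866 m³/s.
Channel B: For a triangular section with side slope z = 3.2: A = zy² = 3.2×2.27² = 16.49 m²; P = 2y√(1+z²) = 2×2.27×3.353 = 15.22 m. Hydraulic radius R = A/P = 16.49/15.22 = 1.083 m. Q_B = (1/0.015)·16.49·1.083^(2/3)·√0.006211 = 91.38 m³/s.
The larger discharge is 91.38 m³/s and the smaller is 3.866 m³/s; the ratio is 23.6.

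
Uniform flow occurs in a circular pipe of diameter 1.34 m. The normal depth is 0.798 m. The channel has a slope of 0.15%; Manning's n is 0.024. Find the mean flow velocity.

V = 0.833 m/s

For a circular section of diameter D = 1.34 m at depth y = 0.798 m, the central angle is θ = 2 arccos(1 − 2y/D) = 3.526 rad. Then A = (D²/8)(θ − sin θ) = 0.8756 m² and P = Dθ/2 = 2.362 m.
Hydraulic radius R = A/P = 0.8756/2.362 = 0.3706 m.
From Manning's equation, V = (1/n) R^(2/3) S^(1/2) = (1/0.024) × 0.3706^(2/3) × 0.0015^(1/2) = 0.833 m/s.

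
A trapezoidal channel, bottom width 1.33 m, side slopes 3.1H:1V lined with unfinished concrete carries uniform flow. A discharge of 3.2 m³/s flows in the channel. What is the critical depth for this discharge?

At critical depth, Q² T / (g A³) = 1, i.e. A³/T = Q²/g = 3.2²/9.81 = 1.044.
At y = 0.494 m: A³/T = 0.6429 — low.
At y = 0.706 m: A³/T = 2.686 — high.
At y = 0.559 m: A³/T = 1.047 — close enough.

y_c = 0.559 m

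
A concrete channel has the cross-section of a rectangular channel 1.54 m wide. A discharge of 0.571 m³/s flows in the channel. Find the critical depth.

For a rectangular channel, critical depth y_c = (q²/g)^(1/3) where q = Q/b = 0.571/1.54 = 0.3708 m²/s.
So y_c = (0.3708²/9.81)^(1/3) = 0.241 m.

y_c = 0.241 m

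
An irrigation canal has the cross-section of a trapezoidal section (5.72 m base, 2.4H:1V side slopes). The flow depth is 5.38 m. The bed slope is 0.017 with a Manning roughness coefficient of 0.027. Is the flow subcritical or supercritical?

With bottom width b = 5.72 m and side slope z = 2.4: A = (b + zy)y = (5.72 + 2.4×5.38)×5.38 = 100.2 m²; P = b + 2y√(1+z²) = 5.72 + 2×5.38×2.6 = 33.7 m.
Hydraulic radius R = A/P = 100.2/33.7 = 2.975 m.
V = (1/n) R^(2/3) √S = (1/0.027) × 2.975^(2/3) × √0.017 = 9.989 m/s. Hydraulic depth D_h = A/T = 100.2/31.54 = 3.178 m.
Froude number Fr = V/√(g·D_h) = 9.989/√(9.81×3.178) = 1.79, which is greater than 1, so the flow is supercritical.

supercritical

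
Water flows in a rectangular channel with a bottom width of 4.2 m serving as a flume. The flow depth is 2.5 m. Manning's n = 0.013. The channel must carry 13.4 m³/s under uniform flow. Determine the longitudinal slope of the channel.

S = 0.000231

Flow area A = b·y = 4.2 × 2.5 = 10.5 m². Wetted perimeter P = b + 2y = 4.2 + 2×2.5 = 9.2 m.
Hydraulic radius R = A/P = 10.5/9.2 = 1.141 m.
From Manning's equation, S = [nQ / (1 A R^(2/3))]² = [0.013 × 13.4 / (1 × 10.5 × 1.141^(2/3))]² = 0.000231.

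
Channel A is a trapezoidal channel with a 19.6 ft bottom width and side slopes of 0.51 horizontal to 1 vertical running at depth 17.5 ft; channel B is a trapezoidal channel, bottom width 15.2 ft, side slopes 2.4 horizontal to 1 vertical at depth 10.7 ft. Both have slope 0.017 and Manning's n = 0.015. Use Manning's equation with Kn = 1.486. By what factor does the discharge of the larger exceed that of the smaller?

Channel A: With bottom width b = 19.6 ft and side slope z = 0.51: A = (b + zy)y = (19.6 + 0.51×17.5)×17.5 = 499.2 ft²; P = b + 2y√(1+z²) = 19.6 + 2×17.5×1.123 = 58.89 ft. Hydraulic radius R = A/P = 499.2/58.89 = 8.477 ft. Q_A = (1.486/0.015)·499.2·8.477^(2/3)·√0.017 = 26810 ft³/s.
Channel B: With bottom width b = 15.2 ft and side slope z = 2.4: A = (b + zy)y = (15.2 + 2.4×10.7)×10.7 = 437.4 ft²; P = b + 2y√(1+z²) = 15.2 + 2×10.7×2.6 = 70.84 ft. Hydraulic radius R = A/P = 437.4/70.84 = 6.175 ft. Q_B = (1.486/0.015)·437.4·6.175^(2/3)·√0.017 = 19020 ft³/s.
The larger discharge is 26810 ft³/s and the smaller is 19020 ft³/s; the ratio is 1.41.

1.41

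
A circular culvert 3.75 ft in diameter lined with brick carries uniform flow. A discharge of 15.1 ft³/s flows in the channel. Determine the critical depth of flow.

y_c = 1.16 ft

At critical depth, Q² T / (g A³) = 1, i.e. A³/T = Q²/g = 15.1²/32.2 = 7.081.
Trying y = 1.36 ft: A³/T = 13.11 — over.
Trying y = 1.16 ft: A³/T = 7.091 — ≈ 7.081.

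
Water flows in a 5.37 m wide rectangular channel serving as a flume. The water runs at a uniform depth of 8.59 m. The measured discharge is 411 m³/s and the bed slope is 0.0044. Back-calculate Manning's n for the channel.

Flow area A = b·y = 5.37 × 8.59 = 46.13 m². Wetted perimeter P = b + 2y = 5.37 + 2×8.59 = 22.55 m.
Hydraulic radius R = A/P = 46.13/22.55 = 2.046 m.
Rearranging Manning's equation: n = (1/Q) A R^(2/3) S^(1/2) = (1/411) × 46.13 × 2.046^(2/3) × √0.0044 = 0.012.

n = 0.012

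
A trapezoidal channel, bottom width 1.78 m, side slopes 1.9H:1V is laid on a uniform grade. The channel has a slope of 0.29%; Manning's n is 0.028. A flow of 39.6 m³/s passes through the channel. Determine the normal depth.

Manning's equation rearranged: A R^(2/3) = nQ / (1·√S) = 0.028 × 39.6 / (√0.0029) = 20.59.
At y = 3.09 m: A R^(2/3) = 31.95 — too large.
At y = 2.06 m: A R^(2/3) = 12.53 — too small.
At y = 2.56 m: A R^(2/3) = 20.59 — ≈ 20.59.

y_n = 2.56 m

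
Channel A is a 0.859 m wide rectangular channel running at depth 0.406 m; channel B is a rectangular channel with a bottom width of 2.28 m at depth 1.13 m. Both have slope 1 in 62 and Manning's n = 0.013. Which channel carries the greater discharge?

Channel A: Flow area A = b·y = 0.859 × 0.406 = 0.3488 m². Wetted perimeter P = b + 2y = 0.859 + 2×0.406 = 1.671 m. Hydraulic radius R = A/P = 0.3488/1.671 = 0.2087 m. Q_A = (1/0.013)·0.3488·0.2087^(2/3)·√0.01613 = 1.199 m³/s.
Channel B: Flow area A = b·y = 2.28 × 1.13 = 2.576 m². Wetted perimeter P = b + 2y = 2.28 + 2×1.13 = 4.54 m. Hydraulic radius R = A/P = 2.576/4.54 = 0.5675 m. Q_B = (1/0.013)·2.576·0.5675^(2/3)·√0.01613 = 17.25 m³/s.
Q_A = 1.199 m³/s vs Q_B = 17.25 m³/s, so channel B carries more.

channel B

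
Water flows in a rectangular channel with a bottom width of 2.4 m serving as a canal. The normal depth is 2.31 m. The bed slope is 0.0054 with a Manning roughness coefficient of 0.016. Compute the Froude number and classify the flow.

Flow area A = b·y = 2.4 × 2.31 = 5.544 m². Wetted perimeter P = b + 2y = 2.4 + 2×2.31 = 7.02 m.
Hydraulic radius R = A/P = 5.544/7.02 = 0.7897 m.
V = (1/n) R^(2/3) √S = (1/0.016) × 0.7897^(2/3) × √0.0054 = 3.924 m/s. Hydraulic depth D_h = A/T = 5.544/2.4 = 2.31 m.
Froude number Fr = V/√(g·D_h) = 3.924/√(9.81×2.31) = 0.824, which is less than 1, so the flow is subcritical.

subcritical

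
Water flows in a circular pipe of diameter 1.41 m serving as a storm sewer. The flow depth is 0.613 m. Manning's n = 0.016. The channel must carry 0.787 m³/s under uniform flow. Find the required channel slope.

S = 0.0017

For a circular section of diameter D = 1.41 m at depth y = 0.613 m, the central angle is θ = 2 arccos(1 − 2y/D) = 2.88 rad. Then A = (D²/8)(θ − sin θ) = 0.6514 m² and P = Dθ/2 = 2.03 m.
Hydraulic radius R = A/P = 0.6514/2.03 = 0.3208 m.
From Manning's equation, S = [nQ / (1 A R^(2/3))]² = [0.016 × 0.787 / (1 × 0.6514 × 0.3208^(2/3))]² = 0.0017.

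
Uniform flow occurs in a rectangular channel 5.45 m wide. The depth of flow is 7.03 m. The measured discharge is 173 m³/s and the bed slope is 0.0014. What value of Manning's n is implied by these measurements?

n = 0.013

Flow area A = b·y = 5.45 × 7.03 = 38.31 m². Wetted perimeter P = b + 2y = 5.45 + 2×7.03 = 19.51 m.
Hydraulic radius R = A/P = 38.31/19.51 = 1.964 m.
Rearranging Manning's equation: n = (1/Q) A R^(2/3) S^(1/2) = (1/173) × 38.31 × 1.964^(2/3) × √0.0014 = 0.013.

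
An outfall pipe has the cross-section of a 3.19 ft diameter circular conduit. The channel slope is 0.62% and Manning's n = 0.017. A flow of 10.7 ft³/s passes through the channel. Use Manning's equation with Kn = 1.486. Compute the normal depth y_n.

Manning's equation rearranged: A R^(2/3) = nQ / (1.486·√S) = 0.017 × 10.7 / (1.486 × √0.0062) = 1.555.
Trying y = 1.12 ft: A R^(2/3) = 1.818 — over.
Trying y = 0.777 ft: A R^(2/3) = 0.8941 — short.
Trying y = 1.03 ft: A R^(2/3) = 1.551 — ≈ 1.555.

y_n = 1.03 ft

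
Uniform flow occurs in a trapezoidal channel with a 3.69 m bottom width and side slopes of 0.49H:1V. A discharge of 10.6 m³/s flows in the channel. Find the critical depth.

y_c = 0.905 m

At critical depth, Q² T / (g A³) = 1, i.e. A³/T = Q²/g = 10.6²/9.81 = 11.45.
Try y = 1.15 m: A³/T = 24.3 — too large.
Try y = 0.792 m: A³/T = 7.544 — too small.
Try y = 0.905 m: A³/T = 11.44 — ≈ 11.45.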